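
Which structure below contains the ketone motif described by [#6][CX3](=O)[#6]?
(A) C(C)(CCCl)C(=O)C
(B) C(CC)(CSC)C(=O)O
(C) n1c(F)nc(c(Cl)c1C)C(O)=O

[#6][CX3](=O)[#6] describes a carbonyl carbon (no H) flanked by two carbons (a ketone).
(A) contains an acetyl/ketone group (-C(=O)CH3), which satisfies every atom and bond constraint.
(B) has a carboxylic acid group (-C(=O)OH) but one neighbour of the carbonyl carbon is O, not C.
(C) has a carboxylic acid group (-C(=O)OH) but one neighbour of the carbonyl carbon is O, not C.
So the answer is (A).

A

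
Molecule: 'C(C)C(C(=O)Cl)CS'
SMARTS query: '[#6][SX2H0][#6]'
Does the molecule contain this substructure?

No

The pattern [#6][SX2H0][#6] describes an aliphatic sulfur bridging two carbons with no H on the sulfur — a thioether.
The closest candidate here is a thiol (-SH), but the sulfur has H1, not H0 bridging two carbons. No other fragment satisfies the full query, so there is no match.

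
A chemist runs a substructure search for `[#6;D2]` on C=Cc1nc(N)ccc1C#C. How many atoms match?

Check the 11 heavy atoms by environment: 1× n (aromatic, D2) → no; 3× c (aromatic, D3) → no; 2× c (aromatic, D2) → match; 1× N (D1) → no; 2× C (D2) → match; 2× C (D1) → no.
Summing the matching environments: 2 + 2 = 4 matching atoms.

4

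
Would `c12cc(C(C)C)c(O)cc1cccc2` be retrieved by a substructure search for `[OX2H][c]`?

Yes

The pattern [OX2H][c] describes a hydroxyl oxygen attached to an aromatic carbon — a phenol.
The molecule carries a hydroxyl group (-OH), whose atoms satisfy every constraint of the query, so the pattern matches.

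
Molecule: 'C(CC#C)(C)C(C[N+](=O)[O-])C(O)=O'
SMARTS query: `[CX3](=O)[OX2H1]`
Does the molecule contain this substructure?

Yes

The pattern [CX3](=O)[OX2H1] describes an sp2 carbon double-bonded to O and single-bonded to an -OH oxygen — a carboxylic acid.
The molecule carries a carboxylic acid group (-C(=O)OH), whose atoms satisfy every constraint of the query, so the pattern matches.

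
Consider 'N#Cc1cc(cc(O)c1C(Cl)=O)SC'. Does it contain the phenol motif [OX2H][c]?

The pattern [OX2H][c] describes a hydroxyl oxygen attached to an aromatic carbon — a phenol.
The molecule carries a hydroxyl group (-OH), whose atoms satisfy every constraint of the query, so the pattern matches.

Yes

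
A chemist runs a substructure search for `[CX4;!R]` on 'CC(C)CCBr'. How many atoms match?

Check the 6 heavy atoms by environment: 5× C (X4, acyclic) → match; 1× Br (X1, acyclic) → no.
That gives 5 matching atoms.

5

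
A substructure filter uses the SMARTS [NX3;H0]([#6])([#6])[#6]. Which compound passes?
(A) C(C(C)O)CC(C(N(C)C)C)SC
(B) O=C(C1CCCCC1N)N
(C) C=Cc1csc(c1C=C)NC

[NX3;H0]([#6])([#6])[#6] describes a trivalent nitrogen with no H, bonded to three carbons (a tertiary amine).
(A) contains a dimethylamino group (-N(CH3)2), which satisfies every atom and bond constraint.
(B) has a primary amino group (-NH2) but the nitrogen has H2, not H0 with three carbons.
(C) has an N-methylamino group (-NHCH3) but the nitrogen still has one H (H1), not H0.
So the answer is (A).

A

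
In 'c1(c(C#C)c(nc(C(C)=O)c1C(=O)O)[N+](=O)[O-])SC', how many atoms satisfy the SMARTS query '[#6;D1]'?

3

Check the 19 heavy atoms by environment: 1× n (aromatic, D2) → no; 5× c (aromatic, D3) → no; 1× C (D2) → no; 3× C (D1) → match; 1× N (charge +1, D3) → no; 1× O (charge -1, D1) → no; 4× O (D1) → no; 2× C (D3) → no; 1× S (D2) → no.
That gives 3 matching atoms.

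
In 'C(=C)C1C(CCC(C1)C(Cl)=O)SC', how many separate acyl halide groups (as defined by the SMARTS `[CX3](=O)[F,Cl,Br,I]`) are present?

[CX3](=O)[F,Cl,Br,I] is the SMARTS for an acyl halide: a carbonyl carbon bonded to a halogen.
Exactly one fragment in the molecule meets all constraints, giving 1 match.

1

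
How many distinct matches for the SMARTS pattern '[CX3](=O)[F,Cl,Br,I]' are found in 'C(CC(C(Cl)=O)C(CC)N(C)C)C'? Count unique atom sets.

1

[CX3](=O)[F,Cl,Br,I] is the SMARTS for an acyl halide: a carbonyl carbon bonded to a halogen.
Exactly one fragment in the molecule meets all constraints, giving 1 match.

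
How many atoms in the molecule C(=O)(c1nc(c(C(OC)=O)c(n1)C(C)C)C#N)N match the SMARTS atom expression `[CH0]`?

3

The query [CH0] means: aliphatic carbon with no attached hydrogen.
Check the 18 heavy atoms by environment: 2× n (aromatic, H0) → no; 4× c (aromatic, H0) → no; 3× C (H0) → match; 3× O (H0) → no; 1× N (H2) → no; 1× C (H1) → no; 3× C (H3) → no; 1× N (H0) → no.
That gives 3 matching atoms.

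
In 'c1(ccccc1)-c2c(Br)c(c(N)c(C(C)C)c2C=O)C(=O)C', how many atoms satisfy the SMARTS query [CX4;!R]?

4

Check the 22 heavy atoms by environment: 12× c (aromatic, X3, in 6-ring) → no; 1× N (X3, acyclic) → no; 1× Br (X1, acyclic) → no; 4× C (X4, acyclic) → match; 2× C (X3, acyclic) → no; 2× O (X1, acyclic) → no.
That gives 4 matching atoms.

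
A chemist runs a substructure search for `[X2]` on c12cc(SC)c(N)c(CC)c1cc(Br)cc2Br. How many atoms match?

1

The query [X2] means: any atom with exactly two total connections (bonds + H).
Check the 17 heavy atoms by environment: 10× c (aromatic, X3) → no; 3× C (X4) → no; 1× N (X3) → no; 2× Br (X1) → no; 1× S (X2) → match.
That gives 1 matching atom.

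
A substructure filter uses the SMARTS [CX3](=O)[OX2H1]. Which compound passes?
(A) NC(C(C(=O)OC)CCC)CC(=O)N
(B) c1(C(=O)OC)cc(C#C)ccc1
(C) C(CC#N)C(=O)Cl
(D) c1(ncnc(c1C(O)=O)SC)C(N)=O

D

[CX3](=O)[OX2H1] describes an sp2 carbon double-bonded to O and single-bonded to an -OH oxygen (a carboxylic acid).
(A) has a primary amide (-C(=O)NH2) but the carbonyl is bonded to N, not to an -OH oxygen.
(B) has a methyl-ester group (-C(=O)OCH3) but the singly-bonded O has no H (OX2H0, not OX2H1).
(C) has an acyl chloride (-C(=O)Cl) but the carbonyl is bonded to Cl, not to an -OH oxygen.
(D) contains a carboxylic acid group (-C(=O)OH), which satisfies every atom and bond constraint.
So the answer is (D).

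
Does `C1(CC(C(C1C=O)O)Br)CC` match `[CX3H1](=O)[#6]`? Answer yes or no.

The pattern [CX3H1](=O)[#6] describes an sp2 carbon with one H, double-bonded to O and single-bonded to carbon — an aldehyde.
The molecule carries an aldehyde (-CHO), whose atoms satisfy every constraint of the query, so the pattern matches.

Yes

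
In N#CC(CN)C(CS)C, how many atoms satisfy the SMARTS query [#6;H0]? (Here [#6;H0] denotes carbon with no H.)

The query [#6;H0] means: any carbon with no attached hydrogen.
Check the 9 heavy atoms by environment: 2× C (H2) → no; 2× C (H1) → no; 1× C (H3) → no; 1× S (H1) → no; 1× C (H0) → match; 1× N (H0) → no; 1× N (H2) → no.
That gives 1 matching atom.

1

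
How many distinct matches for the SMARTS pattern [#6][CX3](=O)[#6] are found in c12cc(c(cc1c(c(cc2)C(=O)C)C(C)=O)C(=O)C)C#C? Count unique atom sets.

3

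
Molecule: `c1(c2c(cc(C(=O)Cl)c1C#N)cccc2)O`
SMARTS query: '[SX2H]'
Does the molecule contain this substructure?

The pattern [SX2H] describes an aliphatic sulfur with two connections, one being H — a thiol.
The closest candidate here is a hydroxyl group (-OH), but it is an -OH, not an -SH. No other fragment satisfies the full query, so there is no match.

No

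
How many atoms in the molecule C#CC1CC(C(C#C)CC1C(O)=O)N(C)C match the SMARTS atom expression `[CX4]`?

8

The query [CX4] means: C with X4: aliphatic carbon with exactly 4 total connections (bonds + H).
Check the 16 heavy atoms by environment: 8× C (X4) → match; 1× N (X3) → no; 4× C (X2) → no; 1× C (X3) → no; 1× O (X1) → no; 1× O (X2) → no.
That gives 8 matching atoms.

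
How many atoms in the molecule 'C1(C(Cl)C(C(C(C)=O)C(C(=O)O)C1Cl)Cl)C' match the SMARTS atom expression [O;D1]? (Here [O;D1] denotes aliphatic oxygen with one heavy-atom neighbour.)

The query [O;D1] means: aliphatic oxygen bonded to exactly one heavy atom.
Check the 16 heavy atoms by environment: 8× C (D3) → no; 3× Cl (D1) → no; 2× C (D1) → no; 3× O (D1) → match.
That gives 3 matching atoms.

3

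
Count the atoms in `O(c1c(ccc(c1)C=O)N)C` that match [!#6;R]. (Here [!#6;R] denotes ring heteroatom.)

The query [!#6;R] means: non-carbon atom that is part of a ring.
Check the 11 heavy atoms by environment: 6× c (aromatic, in 6-ring) → no; 2× C (acyclic) → no; 2× O (acyclic) → no; 1× N (acyclic) → no.
No environment satisfies the query, so 0 matching atoms.

0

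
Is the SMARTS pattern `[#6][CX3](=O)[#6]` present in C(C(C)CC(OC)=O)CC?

The pattern [#6][CX3](=O)[#6] describes a carbonyl carbon (no H) flanked by two carbons — a ketone.
The closest candidate here is a methyl-ester group (-C(=O)OCH3), but one neighbour of the carbonyl carbon is O, not C. No other fragment satisfies the full query, so there is no match.

No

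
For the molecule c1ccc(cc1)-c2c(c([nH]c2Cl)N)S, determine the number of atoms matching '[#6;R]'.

10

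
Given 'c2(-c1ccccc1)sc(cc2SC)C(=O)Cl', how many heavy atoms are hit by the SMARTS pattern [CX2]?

0

The query [CX2] means: C with X2: aliphatic carbon with exactly 2 total connections.
Check the 16 heavy atoms by environment: 1× s (aromatic, X2) → no; 10× c (aromatic, X3) → no; 1× S (X2) → no; 1× C (X4) → no; 1× C (X3) → no; 1× O (X1) → no; 1× Cl (X1) → no.
No environment satisfies the query, so 0 matching atoms.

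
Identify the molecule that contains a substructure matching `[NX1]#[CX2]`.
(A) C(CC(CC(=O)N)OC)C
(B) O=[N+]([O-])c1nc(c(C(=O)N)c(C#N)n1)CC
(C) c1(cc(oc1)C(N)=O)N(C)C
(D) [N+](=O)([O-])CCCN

B

[NX1]#[CX2] describes a nitrogen triple-bonded to a two-connected carbon (a nitrile).
(A) has a primary amide (-C(=O)NH2) but the nitrogen is NX3, not NX1.
(B) contains a nitrile (-C#N), which satisfies every atom and bond constraint.
(C) has a primary amide (-C(=O)NH2) but the nitrogen is NX3, not NX1.
(D) has a primary amino group (-NH2) but the nitrogen is NX3 (three connections), not NX1 triple-bonded.
So the answer is (B).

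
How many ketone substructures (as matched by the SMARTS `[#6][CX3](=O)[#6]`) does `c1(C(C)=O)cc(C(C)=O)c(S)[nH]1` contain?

[#6][CX3](=O)[#6] is the SMARTS for a ketone: a carbonyl carbon (no H) flanked by two carbons.
The molecule carries 2 separate instances of an acetyl/ketone group (-C(=O)CH3) meeting every constraint; each maps to a distinct set of atoms, giving 2 matches.

2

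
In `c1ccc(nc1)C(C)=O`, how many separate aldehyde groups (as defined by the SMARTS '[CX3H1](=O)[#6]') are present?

0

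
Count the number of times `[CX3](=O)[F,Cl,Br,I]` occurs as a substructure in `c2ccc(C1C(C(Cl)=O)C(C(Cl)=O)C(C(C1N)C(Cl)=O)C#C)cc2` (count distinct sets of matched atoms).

[CX3](=O)[F,Cl,Br,I] is the SMARTS for an acyl halide: a carbonyl carbon bonded to a halogen.
The molecule carries 3 separate instances of an acyl chloride (-C(=O)Cl) meeting every constraint; each maps to a distinct set of atoms, giving 3 matches.

3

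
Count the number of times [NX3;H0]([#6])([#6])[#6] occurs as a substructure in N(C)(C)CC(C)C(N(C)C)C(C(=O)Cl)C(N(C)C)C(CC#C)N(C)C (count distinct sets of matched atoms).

4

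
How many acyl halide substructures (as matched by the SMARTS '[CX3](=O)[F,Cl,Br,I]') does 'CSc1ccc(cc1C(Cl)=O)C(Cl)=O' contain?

[CX3](=O)[F,Cl,Br,I] is the SMARTS for an acyl halide: a carbonyl carbon bonded to a halogen.
The molecule carries 2 separate instances of an acyl chloride (-C(=O)Cl) meeting every constraint; each maps to a distinct set of atoms, giving 2 matches.

2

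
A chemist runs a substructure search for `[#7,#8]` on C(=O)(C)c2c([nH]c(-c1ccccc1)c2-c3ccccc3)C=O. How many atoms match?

3

Check the 22 heavy atoms by environment: 1× n (aromatic) → match; 16× c (aromatic) → no; 3× C → no; 2× O → match.
Summing the matching environments: 1 + 2 = 3 matching atoms.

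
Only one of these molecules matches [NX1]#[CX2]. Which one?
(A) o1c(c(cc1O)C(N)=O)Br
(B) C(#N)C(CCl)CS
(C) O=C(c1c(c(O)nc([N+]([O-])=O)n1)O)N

B

[NX1]#[CX2] describes a nitrogen triple-bonded to a two-connected carbon (a nitrile).
(A) has a primary amide (-C(=O)NH2) but the nitrogen is NX3, not NX1.
(B) contains a nitrile (-C#N), which satisfies every atom and bond constraint.
(C) has a primary amide (-C(=O)NH2) but the nitrogen is NX3, not NX1.
So the answer is (B).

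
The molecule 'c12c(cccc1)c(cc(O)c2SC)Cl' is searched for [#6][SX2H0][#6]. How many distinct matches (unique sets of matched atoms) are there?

1

[#6][SX2H0][#6] is the SMARTS for a thioether: an aliphatic sulfur bridging two carbons with no H on the sulfur.
Exactly one fragment in the molecule meets all constraints, giving 1 match.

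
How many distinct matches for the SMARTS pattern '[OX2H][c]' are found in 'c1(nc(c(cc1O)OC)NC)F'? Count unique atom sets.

1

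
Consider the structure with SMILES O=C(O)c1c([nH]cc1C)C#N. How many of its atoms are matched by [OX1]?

Check the 11 heavy atoms by environment: 1× n (aromatic, X3) → no; 4× c (aromatic, X3) → no; 1× C (X3) → no; 1× O (X1) → match; 1× O (X2) → no; 1× C (X2) → no; 1× N (X1) → no; 1× C (X4) → no.
That gives 1 matching atom.

1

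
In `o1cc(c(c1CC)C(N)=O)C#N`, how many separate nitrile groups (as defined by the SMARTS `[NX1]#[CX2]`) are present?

[NX1]#[CX2] is the SMARTS for a nitrile: a nitrogen triple-bonded to a two-connected carbon.
Exactly one fragment in the molecule meets all constraints, giving 1 match.

1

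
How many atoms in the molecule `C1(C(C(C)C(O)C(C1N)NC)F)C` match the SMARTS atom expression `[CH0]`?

0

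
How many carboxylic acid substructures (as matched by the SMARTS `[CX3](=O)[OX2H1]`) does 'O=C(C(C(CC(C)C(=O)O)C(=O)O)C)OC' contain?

[CX3](=O)[OX2H1] is the SMARTS for a carboxylic acid: an sp2 carbon double-bonded to O and single-bonded to an -OH oxygen.
The molecule carries 2 separate instances of a carboxylic acid group (-C(=O)OH) meeting every constraint; each maps to a distinct set of atoms, giving 2 matches.

2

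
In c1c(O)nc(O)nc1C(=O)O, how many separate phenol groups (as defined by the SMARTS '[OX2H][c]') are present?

2

[OX2H][c] is the SMARTS for a phenol: a hydroxyl oxygen attached to an aromatic carbon.
The molecule carries 2 separate instances of a hydroxyl group (-OH) meeting every constraint; each maps to a distinct set of atoms, giving 2 matches.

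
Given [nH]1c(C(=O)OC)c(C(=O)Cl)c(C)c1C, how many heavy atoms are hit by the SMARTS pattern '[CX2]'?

Check the 14 heavy atoms by environment: 1× n (aromatic, X3) → no; 4× c (aromatic, X3) → no; 3× C (X4) → no; 2× C (X3) → no; 2× O (X1) → no; 1× O (X2) → no; 1× Cl (X1) → no.
No environment satisfies the query, so 0 matching atoms.

0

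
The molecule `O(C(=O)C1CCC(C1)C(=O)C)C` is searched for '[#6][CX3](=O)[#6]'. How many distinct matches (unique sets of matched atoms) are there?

[#6][CX3](=O)[#6] is the SMARTS for a ketone: a carbonyl carbon (no H) flanked by two carbons.
Exactly one fragment in the molecule meets all constraints, giving 1 match.

1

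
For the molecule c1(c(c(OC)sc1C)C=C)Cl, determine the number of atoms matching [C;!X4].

2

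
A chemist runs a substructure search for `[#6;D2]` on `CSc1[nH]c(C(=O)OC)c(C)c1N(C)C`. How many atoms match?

0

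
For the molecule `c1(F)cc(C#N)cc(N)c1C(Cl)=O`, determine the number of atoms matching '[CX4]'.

0

The query [CX4] means: C with X4: aliphatic carbon with exactly 4 total connections (bonds + H).
Check the 13 heavy atoms by environment: 6× c (aromatic, X3) → no; 1× F (X1) → no; 1× C (X2) → no; 1× N (X1) → no; 1× C (X3) → no; 1× O (X1) → no; 1× Cl (X1) → no; 1× N (X3) → no.
No environment satisfies the query, so 0 matching atoms.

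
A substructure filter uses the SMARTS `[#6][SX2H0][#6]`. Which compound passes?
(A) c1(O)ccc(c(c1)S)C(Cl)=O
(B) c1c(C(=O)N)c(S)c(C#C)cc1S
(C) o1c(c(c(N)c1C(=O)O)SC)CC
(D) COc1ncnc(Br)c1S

C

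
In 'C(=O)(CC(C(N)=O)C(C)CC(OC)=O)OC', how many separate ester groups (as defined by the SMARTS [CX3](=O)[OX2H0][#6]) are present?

[CX3](=O)[OX2H0][#6] is the SMARTS for an ester: a carbonyl carbon bonded to an oxygen that is itself bonded to carbon (no H on that O).
The molecule carries 2 separate instances of a methyl-ester group (-C(=O)OCH3) meeting every constraint; each maps to a distinct set of atoms, giving 2 matches.

2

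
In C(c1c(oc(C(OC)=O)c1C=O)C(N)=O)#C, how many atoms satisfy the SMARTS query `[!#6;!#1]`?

The query [!#6;!#1] means: not carbon and not hydrogen — any heteroatom.
Check the 16 heavy atoms by environment: 1× o (aromatic) → match; 4× c (aromatic) → no; 6× C → no; 4× O → match; 1× N → match.
Summing the matching environments: 1 + 4 + 1 = 6 matching atoms.

6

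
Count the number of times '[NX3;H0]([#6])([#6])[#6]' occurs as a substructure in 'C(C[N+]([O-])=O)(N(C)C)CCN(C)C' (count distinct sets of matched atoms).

[NX3;H0]([#6])([#6])[#6] is the SMARTS for a tertiary amine: a trivalent nitrogen with no H, bonded to three carbons.
The molecule carries 2 separate instances of a dimethylamino group (-N(CH3)2) meeting every constraint; each maps to a distinct set of atoms, giving 2 matches.

2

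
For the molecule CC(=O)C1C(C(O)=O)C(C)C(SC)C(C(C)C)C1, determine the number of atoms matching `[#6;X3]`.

Check the 18 heavy atoms by environment: 12× C (X4) → no; 2× C (X3) → match; 2× O (X1) → no; 1× O (X2) → no; 1× S (X2) → no.
That gives 2 matching atoms.

2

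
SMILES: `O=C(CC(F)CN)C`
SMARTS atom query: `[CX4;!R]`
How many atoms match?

The query [CX4;!R] means: aliphatic carbon with four total connections, not in a ring.
Check the 8 heavy atoms by environment: 4× C (X4, acyclic) → match; 1× C (X3, acyclic) → no; 1× O (X1, acyclic) → no; 1× F (X1, acyclic) → no; 1× N (X3, acyclic) → no.
That gives 4 matching atoms.

4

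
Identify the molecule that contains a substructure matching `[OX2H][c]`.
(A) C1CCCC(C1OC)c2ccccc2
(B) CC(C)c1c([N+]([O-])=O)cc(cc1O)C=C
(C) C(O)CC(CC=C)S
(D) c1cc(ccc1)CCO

[OX2H][c] describes a hydroxyl oxygen attached to an aromatic carbon (a phenol).
(A) has a methoxy ether (-OCH3) but the oxygen has H0, not H1.
(B) contains a hydroxyl group (-OH), which satisfies every atom and bond constraint.
(C) has a hydroxyl group (-OH) but the -OH is on an aliphatic carbon, not an aromatic c.
(D) has a hydroxyl group (-OH) but the -OH is on an aliphatic carbon, not an aromatic c.
So the answer is (B).

B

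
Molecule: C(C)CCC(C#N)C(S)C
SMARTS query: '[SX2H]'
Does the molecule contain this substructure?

The pattern [SX2H] describes an aliphatic sulfur with two connections, one being H — a thiol.
The molecule carries a thiol (-SH), whose atoms satisfy every constraint of the query, so the pattern matches.

Yes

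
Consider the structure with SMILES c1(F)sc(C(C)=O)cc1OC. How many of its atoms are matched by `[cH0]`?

3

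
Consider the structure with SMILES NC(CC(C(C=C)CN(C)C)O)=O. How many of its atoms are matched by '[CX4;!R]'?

The query [CX4;!R] means: aliphatic carbon with four total connections, not in a ring.
Check the 13 heavy atoms by environment: 6× C (X4, acyclic) → match; 1× O (X2, acyclic) → no; 3× C (X3, acyclic) → no; 1× O (X1, acyclic) → no; 2× N (X3, acyclic) → no.
That gives 6 matching atoms.

6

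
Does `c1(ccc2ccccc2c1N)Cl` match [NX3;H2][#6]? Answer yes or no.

Yes

The pattern [NX3;H2][#6] describes a trivalent nitrogen with two H attached to carbon — a primary amine.
The molecule carries a primary amino group (-NH2), whose atoms satisfy every constraint of the query, so the pattern matches.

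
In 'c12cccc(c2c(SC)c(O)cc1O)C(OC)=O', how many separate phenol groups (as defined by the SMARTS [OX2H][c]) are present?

[OX2H][c] is the SMARTS for a phenol: a hydroxyl oxygen attached to an aromatic carbon.
The molecule carries 2 separate instances of a hydroxyl group (-OH) meeting every constraint; each maps to a distinct set of atoms, giving 2 matches.

2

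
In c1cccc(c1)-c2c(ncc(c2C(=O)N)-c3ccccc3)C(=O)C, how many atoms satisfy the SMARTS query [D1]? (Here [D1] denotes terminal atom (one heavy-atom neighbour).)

The query [D1] means: atom with exactly one heavy-atom neighbour (degree 1).
Check the 24 heavy atoms by environment: 1× n (aromatic, D2) → no; 11× c (aromatic, D2) → no; 6× c (aromatic, D3) → no; 2× C (D3) → no; 2× O (D1) → match; 1× C (D1) → match; 1× N (D1) → match.
Summing the matching environments: 2 + 1 + 1 = 4 matching atoms.

4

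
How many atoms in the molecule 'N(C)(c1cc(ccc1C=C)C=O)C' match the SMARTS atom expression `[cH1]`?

3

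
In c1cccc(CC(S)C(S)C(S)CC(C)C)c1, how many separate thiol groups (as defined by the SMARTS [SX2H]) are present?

3

[SX2H] is the SMARTS for a thiol: an aliphatic sulfur with two connections, one being H.
The molecule carries 3 separate instances of a thiol (-SH) meeting every constraint; each maps to a distinct set of atoms, giving 3 matches.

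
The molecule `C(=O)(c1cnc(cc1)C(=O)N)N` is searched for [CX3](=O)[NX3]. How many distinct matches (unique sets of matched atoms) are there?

2

[CX3](=O)[NX3] is the SMARTS for an amide: a carbonyl carbon bonded to a trivalent nitrogen.
The molecule carries 2 separate instances of a primary amide (-C(=O)NH2) meeting every constraint; each maps to a distinct set of atoms, giving 2 matches.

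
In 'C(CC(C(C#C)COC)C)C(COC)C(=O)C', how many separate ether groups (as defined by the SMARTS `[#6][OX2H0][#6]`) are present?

2

[#6][OX2H0][#6] is the SMARTS for an ether: an aliphatic oxygen bridging two carbons with no H on the oxygen.
The molecule carries 2 separate instances of a methoxy ether (-OCH3) meeting every constraint; each maps to a distinct set of atoms, giving 2 matches.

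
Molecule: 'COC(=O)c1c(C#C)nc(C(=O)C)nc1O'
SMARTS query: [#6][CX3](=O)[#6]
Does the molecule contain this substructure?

Yes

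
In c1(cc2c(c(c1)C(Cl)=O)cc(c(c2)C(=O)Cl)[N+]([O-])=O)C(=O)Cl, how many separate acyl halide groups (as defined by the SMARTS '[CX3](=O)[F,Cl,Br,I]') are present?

[CX3](=O)[F,Cl,Br,I] is the SMARTS for an acyl halide: a carbonyl carbon bonded to a halogen.
The molecule carries 3 separate instances of an acyl chloride (-C(=O)Cl) meeting every constraint; each maps to a distinct set of atoms, giving 3 matches.

3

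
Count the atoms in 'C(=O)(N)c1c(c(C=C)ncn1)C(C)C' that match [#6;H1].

3

Check the 14 heavy atoms by environment: 2× n (aromatic, H0) → no; 1× c (aromatic, H1) → match; 3× c (aromatic, H0) → no; 2× C (H1) → match; 1× C (H2) → no; 1× C (H0) → no; 1× O (H0) → no; 1× N (H2) → no; 2× C (H3) → no.
Summing the matching environments: 1 + 2 = 3 matching atoms.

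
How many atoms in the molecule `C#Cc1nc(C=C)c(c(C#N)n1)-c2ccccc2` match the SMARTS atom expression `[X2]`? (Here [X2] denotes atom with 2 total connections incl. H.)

5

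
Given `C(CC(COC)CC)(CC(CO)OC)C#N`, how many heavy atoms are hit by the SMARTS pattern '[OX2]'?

3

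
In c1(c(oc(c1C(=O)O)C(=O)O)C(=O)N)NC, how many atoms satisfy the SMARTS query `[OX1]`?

3

The query [OX1] means: aliphatic oxygen with one total connection — typically a carbonyl =O or an oxide.
Check the 16 heavy atoms by environment: 1× o (aromatic, X2) → no; 4× c (aromatic, X3) → no; 2× N (X3) → no; 1× C (X4) → no; 3× C (X3) → no; 3× O (X1) → match; 2× O (X2) → no.
That gives 3 matching atoms.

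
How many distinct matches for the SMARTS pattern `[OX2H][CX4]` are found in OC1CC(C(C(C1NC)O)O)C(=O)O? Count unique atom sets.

[OX2H][CX4] is the SMARTS for an aliphatic alcohol: a hydroxyl oxygen bound to an sp3 (X4) carbon.
The molecule carries 3 separate instances of a hydroxyl group (-OH) meeting every constraint; each maps to a distinct set of atoms, giving 3 matches.

3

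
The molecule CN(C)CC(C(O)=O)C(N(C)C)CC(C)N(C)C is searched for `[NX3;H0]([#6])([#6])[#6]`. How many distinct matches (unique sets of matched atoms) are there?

[NX3;H0]([#6])([#6])[#6] is the SMARTS for a tertiary amine: a trivalent nitrogen with no H, bonded to three carbons.
The molecule carries 3 separate instances of a dimethylamino group (-N(CH3)2) meeting every constraint; each maps to a distinct set of atoms, giving 3 matches.

3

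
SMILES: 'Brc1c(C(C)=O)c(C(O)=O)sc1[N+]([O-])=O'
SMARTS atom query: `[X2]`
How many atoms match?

2

The query [X2] means: any atom with exactly two total connections (bonds + H).
Check the 15 heavy atoms by environment: 1× s (aromatic, X2) → match; 4× c (aromatic, X3) → no; 2× C (X3) → no; 3× O (X1) → no; 1× O (X2) → match; 1× N (charge +1, X3) → no; 1× O (charge -1, X1) → no; 1× Br (X1) → no; 1× C (X4) → no.
Summing the matching environments: 1 + 1 = 2 matching atoms.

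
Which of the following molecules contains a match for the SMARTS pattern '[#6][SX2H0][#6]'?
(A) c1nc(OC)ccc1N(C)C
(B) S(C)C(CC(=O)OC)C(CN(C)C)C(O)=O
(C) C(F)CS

[#6][SX2H0][#6] describes an aliphatic sulfur bridging two carbons with no H on the sulfur (a thioether).
(A) has a methoxy ether (-OCH3) but the bridging atom is O, not S.
(B) contains a methylthio ether (-SCH3), which satisfies every atom and bond constraint.
(C) has a thiol (-SH) but the sulfur has H1, not H0 bridging two carbons.
So the answer is (B).

B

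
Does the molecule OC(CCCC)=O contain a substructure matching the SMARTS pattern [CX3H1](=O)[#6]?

No

The pattern [CX3H1](=O)[#6] describes an sp2 carbon with one H, double-bonded to O and single-bonded to carbon — an aldehyde.
The closest candidate here is a carboxylic acid group (-C(=O)OH), but the carbonyl carbon has H0 and is bonded to O, not H1. No other fragment satisfies the full query, so there is no match.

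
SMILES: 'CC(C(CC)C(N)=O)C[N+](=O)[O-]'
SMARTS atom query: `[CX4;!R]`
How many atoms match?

The query [CX4;!R] means: aliphatic carbon with four total connections, not in a ring.
Check the 12 heavy atoms by environment: 6× C (X4, acyclic) → match; 1× C (X3, acyclic) → no; 2× O (X1, acyclic) → no; 1× N (X3, acyclic) → no; 1× N (charge +1, X3, acyclic) → no; 1× O (charge -1, X1, acyclic) → no.
That gives 6 matching atoms.

6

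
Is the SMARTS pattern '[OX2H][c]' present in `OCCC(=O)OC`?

The pattern [OX2H][c] describes a hydroxyl oxygen attached to an aromatic carbon — a phenol.
The closest candidate here is a hydroxyl group (-OH), but the -OH is on an aliphatic carbon, not an aromatic c. No other fragment satisfies the full query, so there is no match.

No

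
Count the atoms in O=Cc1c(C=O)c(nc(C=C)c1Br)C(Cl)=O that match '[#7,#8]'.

The query [#7,#8] means: nitrogen or oxygen (comma = OR).
Check the 16 heavy atoms by environment: 1× n (aromatic) → match; 5× c (aromatic) → no; 5× C → no; 3× O → match; 1× Cl → no; 1× Br → no.
Summing the matching environments: 1 + 3 = 4 matching atoms.

4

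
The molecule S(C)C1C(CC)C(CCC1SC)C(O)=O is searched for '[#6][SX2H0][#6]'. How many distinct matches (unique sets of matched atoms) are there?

[#6][SX2H0][#6] is the SMARTS for a thioether: an aliphatic sulfur bridging two carbons with no H on the sulfur.
The molecule carries 2 separate instances of a methylthio ether (-SCH3) meeting every constraint; each maps to a distinct set of atoms, giving 2 matches.

2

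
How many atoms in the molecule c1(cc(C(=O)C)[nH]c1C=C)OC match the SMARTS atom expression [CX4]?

2

The query [CX4] means: C with X4: aliphatic carbon with exactly 4 total connections (bonds + H).
Check the 12 heavy atoms by environment: 1× n (aromatic, X3) → no; 4× c (aromatic, X3) → no; 3× C (X3) → no; 1× O (X1) → no; 2× C (X4) → match; 1× O (X2) → no.
That gives 2 matching atoms.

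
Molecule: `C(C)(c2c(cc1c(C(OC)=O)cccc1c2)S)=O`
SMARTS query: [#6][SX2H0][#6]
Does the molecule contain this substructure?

No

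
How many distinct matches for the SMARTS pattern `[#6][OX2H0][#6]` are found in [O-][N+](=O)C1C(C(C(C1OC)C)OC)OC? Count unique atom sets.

3

[#6][OX2H0][#6] is the SMARTS for an ether: an aliphatic oxygen bridging two carbons with no H on the oxygen.
The molecule carries 3 separate instances of a methoxy ether (-OCH3) meeting every constraint; each maps to a distinct set of atoms, giving 3 matches.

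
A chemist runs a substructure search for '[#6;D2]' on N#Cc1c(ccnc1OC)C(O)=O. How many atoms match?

3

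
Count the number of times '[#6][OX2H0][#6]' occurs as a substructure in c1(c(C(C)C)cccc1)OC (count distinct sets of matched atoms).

1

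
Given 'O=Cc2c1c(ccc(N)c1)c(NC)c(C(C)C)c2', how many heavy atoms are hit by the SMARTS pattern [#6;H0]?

The query [#6;H0] means: any carbon with no attached hydrogen.
Check the 18 heavy atoms by environment: 6× c (aromatic, H0) → match; 4× c (aromatic, H1) → no; 2× C (H1) → no; 1× O (H0) → no; 3× C (H3) → no; 1× N (H1) → no; 1× N (H2) → no.
That gives 6 matching atoms.

6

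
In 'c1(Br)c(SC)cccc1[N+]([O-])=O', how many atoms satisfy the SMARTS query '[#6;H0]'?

3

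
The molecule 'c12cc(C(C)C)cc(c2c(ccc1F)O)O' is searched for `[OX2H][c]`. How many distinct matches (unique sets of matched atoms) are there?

2

[OX2H][c] is the SMARTS for a phenol: a hydroxyl oxygen attached to an aromatic carbon.
The molecule carries 2 separate instances of a hydroxyl group (-OH) meeting every constraint; each maps to a distinct set of atoms, giving 2 matches.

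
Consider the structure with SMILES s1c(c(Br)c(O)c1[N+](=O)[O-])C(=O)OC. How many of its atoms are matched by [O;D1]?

4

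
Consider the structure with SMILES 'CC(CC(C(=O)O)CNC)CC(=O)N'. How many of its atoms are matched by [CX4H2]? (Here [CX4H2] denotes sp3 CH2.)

The query [CX4H2] means: sp3 carbon (X4) with exactly two hydrogens.
Check the 14 heavy atoms by environment: 3× C (H2, X4) → match; 2× C (H1, X4) → no; 2× C (H0, X3) → no; 2× O (H0, X1) → no; 1× O (H1, X2) → no; 1× N (H1, X3) → no; 2× C (H3, X4) → no; 1× N (H2, X3) → no.
That gives 3 matching atoms.

3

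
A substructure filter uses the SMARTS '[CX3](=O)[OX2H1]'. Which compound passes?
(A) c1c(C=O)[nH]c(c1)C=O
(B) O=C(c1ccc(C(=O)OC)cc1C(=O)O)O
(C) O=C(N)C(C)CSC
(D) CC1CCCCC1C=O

B

[CX3](=O)[OX2H1] describes an sp2 carbon double-bonded to O and single-bonded to an -OH oxygen (a carboxylic acid).
(A) has an aldehyde (-CHO) but there is no singly-bonded oxygen on the carbonyl carbon.
(B) contains a carboxylic acid group (-C(=O)OH), which satisfies every atom and bond constraint.
(C) has a primary amide (-C(=O)NH2) but the carbonyl is bonded to N, not to an -OH oxygen.
(D) has an aldehyde (-CHO) but there is no singly-bonded oxygen on the carbonyl carbon.
So the answer is (B).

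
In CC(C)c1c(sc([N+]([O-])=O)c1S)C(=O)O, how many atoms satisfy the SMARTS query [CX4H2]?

0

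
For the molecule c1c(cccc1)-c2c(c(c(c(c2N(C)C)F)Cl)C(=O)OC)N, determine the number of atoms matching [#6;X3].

13

The query [#6;X3] means: any carbon (aromatic or not) with three total connections.
Check the 22 heavy atoms by environment: 12× c (aromatic, X3) → match; 2× N (X3) → no; 3× C (X4) → no; 1× Cl (X1) → no; 1× F (X1) → no; 1× C (X3) → match; 1× O (X1) → no; 1× O (X2) → no.
Summing the matching environments: 12 + 1 = 13 matching atoms.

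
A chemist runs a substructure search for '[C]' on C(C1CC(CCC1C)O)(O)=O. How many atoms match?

The query [C] means: uppercase C matches aliphatic (non-aromatic) carbon only.
Check the 11 heavy atoms by environment: 8× C → match; 3× O → no.
That gives 8 matching atoms.

8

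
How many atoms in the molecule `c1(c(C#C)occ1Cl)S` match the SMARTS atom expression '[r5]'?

Check the 9 heavy atoms by environment: 1× o (aromatic, in 5-ring) → match; 4× c (aromatic, in 5-ring) → match; 1× Cl (acyclic) → no; 1× S (acyclic) → no; 2× C (acyclic) → no.
Summing the matching environments: 1 + 4 = 5 matching atoms.

5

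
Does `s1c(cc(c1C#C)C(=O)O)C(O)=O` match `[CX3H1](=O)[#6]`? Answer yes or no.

The pattern [CX3H1](=O)[#6] describes an sp2 carbon with one H, double-bonded to O and single-bonded to carbon — an aldehyde.
The closest candidate here is a carboxylic acid group (-C(=O)OH), but the carbonyl carbon has H0 and is bonded to O, not H1. No other fragment satisfies the full query, so there is no match.

No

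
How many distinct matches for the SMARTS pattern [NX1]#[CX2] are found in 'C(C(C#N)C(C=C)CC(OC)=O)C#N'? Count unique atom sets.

2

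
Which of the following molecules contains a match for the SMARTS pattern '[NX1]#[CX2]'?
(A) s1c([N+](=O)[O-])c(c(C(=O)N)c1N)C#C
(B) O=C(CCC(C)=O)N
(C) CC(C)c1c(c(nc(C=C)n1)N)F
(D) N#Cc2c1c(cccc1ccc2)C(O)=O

D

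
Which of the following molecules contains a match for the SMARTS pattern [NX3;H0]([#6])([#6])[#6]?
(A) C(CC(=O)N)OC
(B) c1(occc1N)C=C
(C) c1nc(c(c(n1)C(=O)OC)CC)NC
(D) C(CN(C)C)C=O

[NX3;H0]([#6])([#6])[#6] describes a trivalent nitrogen with no H, bonded to three carbons (a tertiary amine).
(A) has a primary amide (-C(=O)NH2) but the amide nitrogen has H2 and only one carbon neighbour.
(B) has a primary amino group (-NH2) but the nitrogen has H2, not H0 with three carbons.
(C) has an N-methylamino group (-NHCH3) but the nitrogen still has one H (H1), not H0.
(D) contains a dimethylamino group (-N(CH3)2), which satisfies every atom and bond constraint.
So the answer is (D).

D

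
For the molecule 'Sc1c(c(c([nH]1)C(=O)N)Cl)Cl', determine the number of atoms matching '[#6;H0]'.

5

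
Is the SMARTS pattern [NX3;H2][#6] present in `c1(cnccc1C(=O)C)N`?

Yes

The pattern [NX3;H2][#6] describes a trivalent nitrogen with two H attached to carbon — a primary amine.
The molecule carries a primary amino group (-NH2), whose atoms satisfy every constraint of the query, so the pattern matches.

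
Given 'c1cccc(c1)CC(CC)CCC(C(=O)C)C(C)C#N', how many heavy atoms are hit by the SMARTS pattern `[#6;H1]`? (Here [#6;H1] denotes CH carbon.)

The query [#6;H1] means: any carbon bearing exactly one hydrogen.
Check the 20 heavy atoms by environment: 3× C (H3) → no; 3× C (H1) → match; 4× C (H2) → no; 1× c (aromatic, H0) → no; 5× c (aromatic, H1) → match; 2× C (H0) → no; 1× N (H0) → no; 1× O (H0) → no.
Summing the matching environments: 3 + 5 = 8 matching atoms.

8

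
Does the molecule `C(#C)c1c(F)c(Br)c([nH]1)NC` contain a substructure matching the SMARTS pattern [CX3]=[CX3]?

No

The pattern [CX3]=[CX3] describes a non-aromatic C=C double bond between two sp2 carbons — an alkene.
The closest candidate here is an ethynyl group (-C#CH), but the C-C bond is a triple bond, not a double bond. No other fragment satisfies the full query, so there is no match.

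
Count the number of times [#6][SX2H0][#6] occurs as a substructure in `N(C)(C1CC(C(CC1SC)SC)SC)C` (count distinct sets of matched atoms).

3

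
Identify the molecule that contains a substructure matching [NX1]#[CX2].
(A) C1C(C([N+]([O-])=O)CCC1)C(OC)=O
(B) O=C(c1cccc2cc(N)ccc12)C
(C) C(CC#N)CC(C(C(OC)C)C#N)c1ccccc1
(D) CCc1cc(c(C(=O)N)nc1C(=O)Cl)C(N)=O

C

[NX1]#[CX2] describes a nitrogen triple-bonded to a two-connected carbon (a nitrile).
(A) has a nitro group (-[N+](=O)[O-]) but there is no C#N triple bond.
(B) has a primary amino group (-NH2) but the nitrogen is NX3 (three connections), not NX1 triple-bonded.
(C) contains a nitrile (-C#N), which satisfies every atom and bond constraint.
(D) has a primary amide (-C(=O)NH2) but the nitrogen is NX3, not NX1.
So the answer is (C).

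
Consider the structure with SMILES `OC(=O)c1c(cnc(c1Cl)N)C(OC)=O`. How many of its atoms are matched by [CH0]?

Check the 15 heavy atoms by environment: 1× n (aromatic, H0) → no; 1× c (aromatic, H1) → no; 4× c (aromatic, H0) → no; 1× Cl (H0) → no; 2× C (H0) → match; 3× O (H0) → no; 1× C (H3) → no; 1× O (H1) → no; 1× N (H2) → no.
That gives 2 matching atoms.

2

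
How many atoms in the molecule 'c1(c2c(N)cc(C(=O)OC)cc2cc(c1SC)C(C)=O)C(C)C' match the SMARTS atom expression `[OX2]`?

The query [OX2] means: aliphatic oxygen with two total connections — ether, hydroxyl, or ester single-bond O.
Check the 23 heavy atoms by environment: 10× c (aromatic, X3) → no; 2× C (X3) → no; 2× O (X1) → no; 6× C (X4) → no; 1× S (X2) → no; 1× N (X3) → no; 1× O (X2) → match.
That gives 1 matching atom.

1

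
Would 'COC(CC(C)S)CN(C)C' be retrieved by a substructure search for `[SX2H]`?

Yes

The pattern [SX2H] describes an aliphatic sulfur with two connections, one being H — a thiol.
The molecule carries a thiol (-SH), whose atoms satisfy every constraint of the query, so the pattern matches.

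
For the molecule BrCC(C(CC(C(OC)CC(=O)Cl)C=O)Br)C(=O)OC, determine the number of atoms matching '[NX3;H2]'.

0

The query [NX3;H2] means: aliphatic N with 3 total connections, two of them H — an -NH2 nitrogen (amine or amide).
Check the 20 heavy atoms by environment: 3× C (H2, X4) → no; 4× C (H1, X4) → no; 2× C (H0, X3) → no; 3× O (H0, X1) → no; 2× O (H0, X2) → no; 2× C (H3, X4) → no; 2× Br (H0, X1) → no; 1× C (H1, X3) → no; 1× Cl (H0, X1) → no.
No environment satisfies the query, so 0 matching atoms.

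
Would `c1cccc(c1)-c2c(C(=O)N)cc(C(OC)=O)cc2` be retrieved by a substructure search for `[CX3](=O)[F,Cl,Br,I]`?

No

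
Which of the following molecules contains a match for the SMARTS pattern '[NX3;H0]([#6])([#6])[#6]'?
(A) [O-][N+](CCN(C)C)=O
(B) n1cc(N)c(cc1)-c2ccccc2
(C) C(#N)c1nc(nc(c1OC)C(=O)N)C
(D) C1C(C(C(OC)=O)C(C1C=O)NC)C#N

[NX3;H0]([#6])([#6])[#6] describes a trivalent nitrogen with no H, bonded to three carbons (a tertiary amine).
(A) contains a dimethylamino group (-N(CH3)2), which satisfies every atom and bond constraint.
(B) has a primary amino group (-NH2) but the nitrogen has H2, not H0 with three carbons.
(C) has a primary amide (-C(=O)NH2) but the amide nitrogen has H2 and only one carbon neighbour.
(D) has an N-methylamino group (-NHCH3) but the nitrogen still has one H (H1), not H0.
So the answer is (A).

A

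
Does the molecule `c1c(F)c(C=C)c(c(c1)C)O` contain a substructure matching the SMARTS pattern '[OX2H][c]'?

Yes

The pattern [OX2H][c] describes a hydroxyl oxygen attached to an aromatic carbon — a phenol.
The molecule carries a hydroxyl group (-OH), whose atoms satisfy every constraint of the query, so the pattern matches.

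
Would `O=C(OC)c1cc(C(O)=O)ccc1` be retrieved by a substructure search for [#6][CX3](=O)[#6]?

No

The pattern [#6][CX3](=O)[#6] describes a carbonyl carbon (no H) flanked by two carbons — a ketone.
The closest candidate here is a methyl-ester group (-C(=O)OCH3), but one neighbour of the carbonyl carbon is O, not C. No other fragment satisfies the full query, so there is no match.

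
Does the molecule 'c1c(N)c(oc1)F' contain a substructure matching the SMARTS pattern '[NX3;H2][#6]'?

Yes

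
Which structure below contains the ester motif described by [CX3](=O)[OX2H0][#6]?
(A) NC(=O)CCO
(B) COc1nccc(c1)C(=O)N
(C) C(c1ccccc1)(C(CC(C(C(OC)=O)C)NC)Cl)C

C

[CX3](=O)[OX2H0][#6] describes a carbonyl carbon bonded to an oxygen that is itself bonded to carbon (no H on that O) (an ester).
(A) has a primary amide (-C(=O)NH2) but the carbonyl is bonded to N, not to an O-C linkage.
(B) has a methoxy ether (-OCH3) but the ether oxygen is not adjacent to a C=O carbon.
(C) contains a methyl-ester group (-C(=O)OCH3), which satisfies every atom and bond constraint.
So the answer is (C).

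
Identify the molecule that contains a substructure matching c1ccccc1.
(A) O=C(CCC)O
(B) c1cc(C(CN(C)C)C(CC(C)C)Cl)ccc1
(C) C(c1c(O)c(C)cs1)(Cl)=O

B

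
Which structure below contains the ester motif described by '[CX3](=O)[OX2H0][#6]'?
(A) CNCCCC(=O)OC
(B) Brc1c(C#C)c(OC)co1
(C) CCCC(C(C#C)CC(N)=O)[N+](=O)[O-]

A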